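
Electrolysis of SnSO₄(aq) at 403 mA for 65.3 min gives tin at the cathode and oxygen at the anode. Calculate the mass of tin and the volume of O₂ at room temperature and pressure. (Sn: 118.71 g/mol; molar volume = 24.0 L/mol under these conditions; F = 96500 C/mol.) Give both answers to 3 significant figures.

0.971 g Sn; 0.0982 L O₂

Q = 0.403 × 3918 = 1579 C; n(e⁻) = 1579 / 96500 = 0.01636 mol
Cathode: Sn²⁺ + 2e⁻ → Sn → n(Sn) = 0.01636/2 = 0.008180 mol → 0.971 g
Anode: 2H₂O → O₂ + 4H⁺ + 4e⁻ → n(O₂) = 0.01636/4 = 0.004090 mol → 0.0982 L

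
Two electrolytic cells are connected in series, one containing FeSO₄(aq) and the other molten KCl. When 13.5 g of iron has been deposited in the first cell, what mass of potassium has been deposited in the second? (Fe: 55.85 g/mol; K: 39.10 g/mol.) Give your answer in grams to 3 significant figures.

n(Fe) = 13.5 / 55.85 = 0.2417 mol
Fe²⁺ + 2e⁻ → Fe, so n(e⁻) = 2 × 0.2417 = 0.4834 mol
In series, the same 0.4834 mol of electrons flows through the second cell.
K⁺ + e⁻ → K, so n(K) = 0.4834 mol
m(K) = 0.4834 × 39.10 = 18.9 g

18.9 g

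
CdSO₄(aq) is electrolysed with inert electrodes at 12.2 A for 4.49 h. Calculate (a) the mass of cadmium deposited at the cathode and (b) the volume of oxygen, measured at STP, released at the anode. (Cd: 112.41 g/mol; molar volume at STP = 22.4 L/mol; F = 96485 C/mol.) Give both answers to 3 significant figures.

115 g Cd; 11.4 L O₂

Q = 12.2 × 16164 = 1.972×10^5 C; n(e⁻) = 1.972×10^5 / 96485 = 2.044 mol
Cathode: Cd²⁺ + 2e⁻ → Cd → n(Cd) = 2.044/2 = 1.022 mol → 115 g
Anode: 2H₂O → O₂ + 4H⁺ + 4e⁻ → n(O₂) = 2.044/4 = 0.5110 mol → 11.4 L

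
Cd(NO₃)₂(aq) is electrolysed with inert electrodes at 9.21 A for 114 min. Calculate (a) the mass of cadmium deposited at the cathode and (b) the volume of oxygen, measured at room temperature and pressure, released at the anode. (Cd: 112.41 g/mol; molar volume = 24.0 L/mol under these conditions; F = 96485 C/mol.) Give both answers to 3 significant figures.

Q = 9.21 × 6840 = 63000 C; n(e⁻) = 63000 / 96485 = 0.6530 mol
Cathode: Cd²⁺ + 2e⁻ → Cd → n(Cd) = 0.6530/2 = 0.3265 mol → 36.7 g
Anode: 2H₂O → O₂ + 4H⁺ + 4e⁻ → n(O₂) = 0.6530/4 = 0.1633 mol → 3.92 L

36.7 g Cd; 3.92 L O₂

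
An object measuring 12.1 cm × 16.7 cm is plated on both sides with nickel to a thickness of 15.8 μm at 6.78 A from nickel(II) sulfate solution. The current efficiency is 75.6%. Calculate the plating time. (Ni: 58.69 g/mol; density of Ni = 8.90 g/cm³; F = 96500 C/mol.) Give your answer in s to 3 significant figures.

Plated area = 2 × 12.1 × 16.7 = 404.1 cm²
Volume = 404.1 × 15.8×10⁻⁴ cm = 0.6385 cm³
m(Ni) = 0.6385 × 8.90 = 5.683 g
n(Ni) = 5.683 / 58.69 = 0.09683 mol; n(e⁻) = 2 × 0.09683 = 0.1937 mol
Q = 0.1937 × 96500 / 0.756 = 24720 C
t = 24720 / 6.78 = 3646 s

3650 s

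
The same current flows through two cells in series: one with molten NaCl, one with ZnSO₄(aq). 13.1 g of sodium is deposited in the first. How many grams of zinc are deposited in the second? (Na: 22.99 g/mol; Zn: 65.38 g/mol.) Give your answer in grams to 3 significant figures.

18.6 g

n(Na) = 13.1 / 22.99 = 0.5698 mol
Na⁺ + e⁻ → Na, so n(e⁻) = 0.5698 mol
Since the cells are in series, n(e⁻) in the Zn cell is also 0.5698 mol.
Zn²⁺ + 2e⁻ → Zn, so n(Zn) = 0.5698 / 2 = 0.2849 mol
m(Zn) = 0.2849 × 65.38 = 18.6 g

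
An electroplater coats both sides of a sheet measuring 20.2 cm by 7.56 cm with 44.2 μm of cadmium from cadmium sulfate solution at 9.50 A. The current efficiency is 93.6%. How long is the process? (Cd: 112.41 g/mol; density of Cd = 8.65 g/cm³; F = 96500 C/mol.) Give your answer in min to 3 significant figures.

37.6 min

Plated area = 2 × 20.2 × 7.56 = 305.4 cm²
Volume = 305.4 × 44.2×10⁻⁴ cm = 1.350 cm³
m(Cd) = 1.350 × 8.65 = 11.68 g
n(Cd) = 11.68 / 112.41 = 0.1039 mol; n(e⁻) = 2 × 0.1039 = 0.2078 mol
Q = 0.2078 × 96500 / 0.936 = 21420 C
t = 21420 / 9.50 = 2255 s = 37.6 min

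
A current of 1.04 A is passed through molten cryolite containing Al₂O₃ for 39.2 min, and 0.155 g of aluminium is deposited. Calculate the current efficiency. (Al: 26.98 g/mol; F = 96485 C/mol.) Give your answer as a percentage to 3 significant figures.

Q = 1.04 × 2352 = 2446 C
n(e⁻) = 2446 / 96485 = 0.02535 mol
Al³⁺ + 3e⁻ → Al, so theoretical n(Al) = 0.008450 mol → 0.2280 g
Efficiency = 0.155 / 0.2280 = 0.6798 = 68.0%

68.0%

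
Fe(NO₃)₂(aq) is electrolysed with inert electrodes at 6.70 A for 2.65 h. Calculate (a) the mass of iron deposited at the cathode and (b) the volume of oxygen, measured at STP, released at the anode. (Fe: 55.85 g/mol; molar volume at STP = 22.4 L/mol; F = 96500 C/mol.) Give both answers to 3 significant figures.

18.5 g Fe; 3.71 L O₂

Q = 6.70 × 9540 = 63920 C; n(e⁻) = 63920 / 96500 = 0.6624 mol
Cathode: Fe²⁺ + 2e⁻ → Fe → n(Fe) = 0.6624/2 = 0.3312 mol → 18.5 g
Anode: 2H₂O → O₂ + 4H⁺ + 4e⁻ → n(O₂) = 0.6624/4 = 0.1656 mol → 3.71 L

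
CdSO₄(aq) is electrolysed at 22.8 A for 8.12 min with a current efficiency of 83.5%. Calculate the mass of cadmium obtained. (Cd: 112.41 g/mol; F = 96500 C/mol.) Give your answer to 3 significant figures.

Q = 22.8 × 487.2 = 11110 C
n(e⁻) = 11110 / 96500 = 0.1151 mol
Cd²⁺ + 2e⁻ → Cd, so theoretical m(Cd) = 0.05755 × 112.41 = 6.469 g
Actual mass = 83.5% × 6.469 = 5.40 g

5.40 g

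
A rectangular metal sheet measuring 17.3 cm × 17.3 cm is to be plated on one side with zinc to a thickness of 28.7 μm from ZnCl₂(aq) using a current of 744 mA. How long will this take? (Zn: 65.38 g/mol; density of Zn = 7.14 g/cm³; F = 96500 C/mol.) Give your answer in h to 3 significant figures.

6.76 h

Plated area = 17.3 × 17.3 = 299.3 cm²
Volume = 299.3 × 28.7×10⁻⁴ cm = 0.8590 cm³
m(Zn) = 0.8590 × 7.14 = 6.133 g
n(Zn) = 6.133 / 65.38 = 0.09381 mol; n(e⁻) = 2 × 0.09381 = 0.1876 mol
Q = 0.1876 × 96500 = 18100 C
t = 18100 / 0.744 = 24330 s = 6.76 h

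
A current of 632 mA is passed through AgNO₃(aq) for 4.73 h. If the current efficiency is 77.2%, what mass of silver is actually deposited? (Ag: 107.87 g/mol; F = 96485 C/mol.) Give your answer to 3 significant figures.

Q = 0.632 × 17028 = 10760 C
n(e⁻) = 10760 / 96485 = 0.1115 mol
Ag⁺ + e⁻ → Ag, so theoretical m(Ag) = 0.1115 × 107.87 = 12.03 g
Actual mass = 77.2% × 12.03 = 9.29 g

9.29 g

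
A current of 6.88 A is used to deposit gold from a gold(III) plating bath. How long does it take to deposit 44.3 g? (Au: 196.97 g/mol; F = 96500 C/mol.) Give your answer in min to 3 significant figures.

n(Au) = 44.3 / 196.97 = 0.2249 mol
Au³⁺ + 3e⁻ → Au, so n(e⁻) = 3 × 0.2249 = 0.6747 mol
Q = 0.6747 × 96500 = 65110 C
t = Q / I = 65110 / 6.88 = 9464 s = 158 min

158 min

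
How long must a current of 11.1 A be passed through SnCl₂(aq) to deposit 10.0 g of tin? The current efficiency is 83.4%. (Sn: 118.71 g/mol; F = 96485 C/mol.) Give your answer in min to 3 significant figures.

29.3 min

n(Sn) = 10.0 / 118.71 = 0.08424 mol
Sn²⁺ + 2e⁻ → Sn, so n(e⁻) = 2 × 0.08424 = 0.1685 mol
Q = 0.1685 × 96485 / 0.834 = 19490 C
t = Q / I = 19490 / 11.1 = 1756 s = 29.3 min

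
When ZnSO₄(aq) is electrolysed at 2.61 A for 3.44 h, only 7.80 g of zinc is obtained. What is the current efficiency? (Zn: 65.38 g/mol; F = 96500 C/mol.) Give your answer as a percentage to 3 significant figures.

Q = 2.61 × 12384 = 32320 C
n(e⁻) = 32320 / 96500 = 0.3349 mol
Zn²⁺ + 2e⁻ → Zn, so theoretical n(Zn) = 0.1675 mol → 10.95 g
Efficiency = 7.80 / 10.95 = 0.7123 = 71.2%

71.2%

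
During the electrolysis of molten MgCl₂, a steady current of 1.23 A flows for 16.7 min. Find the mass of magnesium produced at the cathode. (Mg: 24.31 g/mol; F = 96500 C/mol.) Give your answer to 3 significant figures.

Q = It = 1.23 × 1002 = 1232 C
n(e⁻) = 1232 / 96500 = 0.01277 mol
Mg²⁺ + 2e⁻ → Mg, so n(Mg) = 0.01277 / 2 = 0.006385 mol
m = 0.006385 × 24.31 = 0.155 g

0.155 g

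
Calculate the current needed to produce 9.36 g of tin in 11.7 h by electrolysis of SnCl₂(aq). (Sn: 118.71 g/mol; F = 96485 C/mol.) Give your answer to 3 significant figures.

n(Sn) = 9.36 / 118.71 = 0.07885 mol
Sn²⁺ + 2e⁻ → Sn, so n(e⁻) = 2 × 0.07885 = 0.1577 mol
Q = 0.1577 × 96485 = 15220 C
I = Q / t = 15220 / 42120 s = 0.361 A

0.361 A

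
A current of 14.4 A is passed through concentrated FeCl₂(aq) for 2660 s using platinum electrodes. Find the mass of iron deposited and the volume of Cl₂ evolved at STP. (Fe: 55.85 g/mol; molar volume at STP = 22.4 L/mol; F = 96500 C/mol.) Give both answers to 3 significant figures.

11.1 g Fe; 4.45 L Cl₂

Q = 14.4 × 2660 = 38300 C; n(e⁻) = 38300 / 96500 = 0.3969 mol
Cathode: Fe²⁺ + 2e⁻ → Fe → n(Fe) = 0.3969/2 = 0.1985 mol → 11.1 g
Anode: 2Cl⁻ → Cl₂ + 2e⁻ → n(Cl₂) = 0.3969/2 = 0.1985 mol → 4.45 L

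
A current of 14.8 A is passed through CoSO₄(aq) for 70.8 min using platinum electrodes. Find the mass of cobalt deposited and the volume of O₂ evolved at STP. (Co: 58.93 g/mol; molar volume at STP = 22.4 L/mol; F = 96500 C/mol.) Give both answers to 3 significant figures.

Q = 14.8 × 4248 = 62870 C; n(e⁻) = 62870 / 96500 = 0.6515 mol
Cathode: Co²⁺ + 2e⁻ → Co → n(Co) = 0.6515/2 = 0.3258 mol → 19.2 g
Anode: 2H₂O → O₂ + 4H⁺ + 4e⁻ → n(O₂) = 0.6515/4 = 0.1629 mol → 3.65 L

19.2 g Co; 3.65 L O₂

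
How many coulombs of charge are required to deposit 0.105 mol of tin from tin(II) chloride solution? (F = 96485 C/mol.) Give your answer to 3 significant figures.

20300 C

Sn²⁺ + 2e⁻ → Sn, so n(e⁻) = 2 × 0.105 = 0.2100 mol
Q = 0.2100 × 96485 = 20260 C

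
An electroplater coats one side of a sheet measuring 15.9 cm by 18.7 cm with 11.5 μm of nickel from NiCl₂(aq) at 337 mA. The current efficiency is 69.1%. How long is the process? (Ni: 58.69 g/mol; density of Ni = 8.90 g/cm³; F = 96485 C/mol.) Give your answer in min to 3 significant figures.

716 min

Plated area = 15.9 × 18.7 = 297.3 cm²
Volume = 297.3 × 11.5×10⁻⁴ cm = 0.3419 cm³
m(Ni) = 0.3419 × 8.90 = 3.043 g
n(Ni) = 3.043 / 58.69 = 0.05185 mol; n(e⁻) = 2 × 0.05185 = 0.1037 mol
Q = 0.1037 × 96485 / 0.691 = 14480 C
t = 14480 / 0.337 = 42970 s = 716 min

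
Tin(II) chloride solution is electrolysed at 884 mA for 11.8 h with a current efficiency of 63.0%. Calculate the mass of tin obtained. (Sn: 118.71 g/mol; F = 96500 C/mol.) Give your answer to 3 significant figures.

14.6 g

Q = 0.884 × 42480 = 37550 C
n(e⁻) = 37550 / 96500 = 0.3891 mol
Sn²⁺ + 2e⁻ → Sn, so theoretical m(Sn) = 0.1946 × 118.71 = 23.10 g
Actual mass = 63.0% × 23.10 = 14.6 g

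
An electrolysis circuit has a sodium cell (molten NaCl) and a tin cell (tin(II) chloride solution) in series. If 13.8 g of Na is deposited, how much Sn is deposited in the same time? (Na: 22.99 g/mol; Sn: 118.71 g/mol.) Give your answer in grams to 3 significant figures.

35.6 g

n(Na) = 13.8 / 22.99 = 0.6003 mol
Na⁺ + e⁻ → Na, so n(e⁻) = 0.6003 mol
Since the cells are in series, n(e⁻) in the Sn cell is also 0.6003 mol.
Sn²⁺ + 2e⁻ → Sn, so n(Sn) = 0.6003 / 2 = 0.3002 mol
m(Sn) = 0.3002 × 118.71 = 35.6 g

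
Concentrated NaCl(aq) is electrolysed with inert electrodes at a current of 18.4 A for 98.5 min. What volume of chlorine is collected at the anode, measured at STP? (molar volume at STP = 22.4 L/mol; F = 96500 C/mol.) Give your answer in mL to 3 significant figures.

12600 mL

Charge passed = 18.4 × 5910 = 1.087×10^5 C
n(e⁻) = 1.087×10^5 / 96500 = 1.126 mol
2Cl⁻ → Cl₂ + 2e⁻, so n(Cl₂) = 1.126 / 2 = 0.5630 mol
V = 0.5630 × 22.4 = 12.61 L
= 12600 mL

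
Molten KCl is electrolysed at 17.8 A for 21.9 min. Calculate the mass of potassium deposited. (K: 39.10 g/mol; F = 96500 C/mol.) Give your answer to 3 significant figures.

Q = It = 17.8 × 1314 = 23390 C
n(e⁻) = 23390 / 96500 = 0.2424 mol
K⁺ + e⁻ → K, so n(K) = 0.2424 mol
m = 0.2424 × 39.10 = 9.48 g

9.48 g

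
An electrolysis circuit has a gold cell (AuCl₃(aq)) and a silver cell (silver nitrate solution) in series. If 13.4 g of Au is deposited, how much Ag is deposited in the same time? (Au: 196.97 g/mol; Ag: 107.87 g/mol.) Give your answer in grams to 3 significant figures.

n(Au) = 13.4 / 196.97 = 0.06803 mol
Au³⁺ + 3e⁻ → Au, so n(e⁻) = 3 × 0.06803 = 0.2041 mol
Same current for the same time ⇒ same n(e⁻) = 0.2041 mol in both cells.
Ag⁺ + e⁻ → Ag, so n(Ag) = 0.2041 mol
m(Ag) = 0.2041 × 107.87 = 22.0 g

22.0 g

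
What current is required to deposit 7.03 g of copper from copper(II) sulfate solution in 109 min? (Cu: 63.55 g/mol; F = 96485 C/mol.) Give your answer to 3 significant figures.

n(Cu) = 7.03 / 63.55 = 0.1106 mol
Cu²⁺ + 2e⁻ → Cu, so n(e⁻) = 2 × 0.1106 = 0.2212 mol
Q = 0.2212 × 96485 = 21340 C
I = Q / t = 21340 / 6540 s = 3.26 A

3.26 A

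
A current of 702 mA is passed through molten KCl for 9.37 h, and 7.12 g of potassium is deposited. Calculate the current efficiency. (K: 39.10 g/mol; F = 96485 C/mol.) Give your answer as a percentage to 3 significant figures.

74.2%

Q = 0.702 × 33732 = 23680 C
n(e⁻) = 23680 / 96485 = 0.2454 mol
K⁺ + e⁻ → K, so theoretical n(K) = 0.2454 mol → 9.595 g
Efficiency = 7.12 / 9.595 = 0.7421 = 74.2%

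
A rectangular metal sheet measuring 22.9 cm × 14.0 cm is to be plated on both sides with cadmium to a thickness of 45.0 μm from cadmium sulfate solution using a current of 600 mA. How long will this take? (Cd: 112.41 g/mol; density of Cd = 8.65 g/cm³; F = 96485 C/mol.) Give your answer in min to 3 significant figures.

1190 min

Plated area = 2 × 22.9 × 14.0 = 641.2 cm²
Volume = 641.2 × 45.0×10⁻⁴ cm = 2.885 cm³
m(Cd) = 2.885 × 8.65 = 24.96 g
n(Cd) = 24.96 / 112.41 = 0.2220 mol; n(e⁻) = 2 × 0.2220 = 0.4440 mol
Q = 0.4440 × 96485 = 42840 C
t = 42840 / 0.600 = 71400 s = 1190 min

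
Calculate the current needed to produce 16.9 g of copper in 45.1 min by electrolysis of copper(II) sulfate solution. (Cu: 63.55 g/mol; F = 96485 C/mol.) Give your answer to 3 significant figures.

19.0 A

n(Cu) = 16.9 / 63.55 = 0.2659 mol
Cu²⁺ + 2e⁻ → Cu, so n(e⁻) = 2 × 0.2659 = 0.5318 mol
Q = 0.5318 × 96485 = 51310 C
I = Q / t = 51310 / 2706 s = 19.0 A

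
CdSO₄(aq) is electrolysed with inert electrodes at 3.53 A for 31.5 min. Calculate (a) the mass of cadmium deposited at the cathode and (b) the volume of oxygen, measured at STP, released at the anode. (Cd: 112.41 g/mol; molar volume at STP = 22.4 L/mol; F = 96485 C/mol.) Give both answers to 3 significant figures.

Q = 3.53 × 1890 = 6672 C; n(e⁻) = 6672 / 96485 = 0.06915 mol
Cathode: Cd²⁺ + 2e⁻ → Cd → n(Cd) = 0.06915/2 = 0.03458 mol → 3.89 g
Anode: 2H₂O → O₂ + 4H⁺ + 4e⁻ → n(O₂) = 0.06915/4 = 0.01729 mol → 0.387 L

3.89 g Cd; 0.387 L O₂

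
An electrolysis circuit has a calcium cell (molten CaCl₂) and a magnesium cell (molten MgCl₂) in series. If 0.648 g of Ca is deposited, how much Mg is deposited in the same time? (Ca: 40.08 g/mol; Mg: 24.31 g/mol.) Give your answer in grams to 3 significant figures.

n(Ca) = 0.648 / 40.08 = 0.01617 mol
Ca²⁺ + 2e⁻ → Ca, so n(e⁻) = 2 × 0.01617 = 0.03234 mol
The cells are in series, so the same charge (and hence the same n(e⁻) = 0.03234 mol) passes through both.
Mg²⁺ + 2e⁻ → Mg, so n(Mg) = 0.03234 / 2 = 0.01617 mol
m(Mg) = 0.01617 × 24.31 = 0.393 g

0.393 g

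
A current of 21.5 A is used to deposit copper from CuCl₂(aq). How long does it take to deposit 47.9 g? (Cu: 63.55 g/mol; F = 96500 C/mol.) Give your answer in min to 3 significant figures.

113 min

n(Cu) = 47.9 / 63.55 = 0.7537 mol
Cu²⁺ + 2e⁻ → Cu, so n(e⁻) = 2 × 0.7537 = 1.507 mol
Q = 1.507 × 96500 = 1.454×10^5 C
t = Q / I = 1.454×10^5 / 21.5 = 6763 s = 113 min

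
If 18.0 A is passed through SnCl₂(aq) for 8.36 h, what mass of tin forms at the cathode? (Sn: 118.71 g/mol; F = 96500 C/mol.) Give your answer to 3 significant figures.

333 g

Q = It = 18.0 × 30096 = 5.417×10^5 C
n(e⁻) = 5.417×10^5 / 96500 = 5.613 mol
Sn²⁺ + 2e⁻ → Sn, so n(Sn) = 5.613 / 2 = 2.807 mol
m = 2.807 × 118.71 = 333 g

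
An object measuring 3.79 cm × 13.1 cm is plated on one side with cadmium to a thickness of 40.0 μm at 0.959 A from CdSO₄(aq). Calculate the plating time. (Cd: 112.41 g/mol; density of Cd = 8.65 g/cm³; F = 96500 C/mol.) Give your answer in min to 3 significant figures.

Plated area = 3.79 × 13.1 = 49.65 cm²
Volume = 49.65 × 40.0×10⁻⁴ cm = 0.1986 cm³
m(Cd) = 0.1986 × 8.65 = 1.718 g
n(Cd) = 1.718 / 112.41 = 0.01528 mol; n(e⁻) = 2 × 0.01528 = 0.03056 mol
Q = 0.03056 × 96500 = 2949 C
t = 2949 / 0.959 = 3075 s = 51.3 min

51.3 min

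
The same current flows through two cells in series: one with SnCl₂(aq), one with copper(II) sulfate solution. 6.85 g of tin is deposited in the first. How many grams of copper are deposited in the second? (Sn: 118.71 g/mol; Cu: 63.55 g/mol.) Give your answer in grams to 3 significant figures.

n(Sn) = 6.85 / 118.71 = 0.05770 mol
Sn²⁺ + 2e⁻ → Sn, so n(e⁻) = 2 × 0.05770 = 0.1154 mol
In series, the same 0.1154 mol of electrons flows through the second cell.
Cu²⁺ + 2e⁻ → Cu, so n(Cu) = 0.1154 / 2 = 0.05770 mol
m(Cu) = 0.05770 × 63.55 = 3.67 g

3.67 g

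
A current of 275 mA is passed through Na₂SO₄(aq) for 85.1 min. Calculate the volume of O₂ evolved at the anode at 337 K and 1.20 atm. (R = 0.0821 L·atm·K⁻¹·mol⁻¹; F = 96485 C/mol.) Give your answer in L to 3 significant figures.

0.0839 L

Charge passed = 0.275 × 5106 = 1404 C
n(e⁻) = Q/F = 1404/96485 = 0.01455 mol
2H₂O → O₂ + 4H⁺ + 4e⁻, so n(O₂) = 0.01455 / 4 = 0.003638 mol
V = nRT/P = 0.003638 × 0.0821 × 337 / 1.20 = 0.08388 L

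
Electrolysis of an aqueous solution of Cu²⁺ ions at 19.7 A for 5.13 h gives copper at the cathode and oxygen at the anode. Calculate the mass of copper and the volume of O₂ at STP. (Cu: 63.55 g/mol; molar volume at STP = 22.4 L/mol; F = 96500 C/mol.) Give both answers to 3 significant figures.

Q = 19.7 × 18468 = 3.638×10^5 C; n(e⁻) = 3.638×10^5 / 96500 = 3.770 mol
Cathode: Cu²⁺ + 2e⁻ → Cu → n(Cu) = 3.770/2 = 1.885 mol → 120 g
Anode: 2H₂O → O₂ + 4H⁺ + 4e⁻ → n(O₂) = 3.770/4 = 0.9425 mol → 21.1 L

120 g Cu; 21.1 L O₂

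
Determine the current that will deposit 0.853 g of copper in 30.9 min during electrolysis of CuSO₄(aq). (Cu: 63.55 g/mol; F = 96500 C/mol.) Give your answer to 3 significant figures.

1.40 A

n(Cu) = 0.853 / 63.55 = 0.01342 mol
Cu²⁺ + 2e⁻ → Cu, so n(e⁻) = 2 × 0.01342 = 0.02684 mol
Q = 0.02684 × 96500 = 2590 C
I = Q / t = 2590 / 1854 s = 1.40 A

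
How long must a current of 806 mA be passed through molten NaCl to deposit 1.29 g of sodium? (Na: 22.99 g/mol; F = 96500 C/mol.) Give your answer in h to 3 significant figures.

1.87 h

n(Na) = 1.29 / 22.99 = 0.05611 mol
Na⁺ + e⁻ → Na, so n(e⁻) = 0.05611 mol
Q = 0.05611 × 96500 = 5415 C
t = Q / I = 5415 / 0.806 = 6718 s = 1.87 h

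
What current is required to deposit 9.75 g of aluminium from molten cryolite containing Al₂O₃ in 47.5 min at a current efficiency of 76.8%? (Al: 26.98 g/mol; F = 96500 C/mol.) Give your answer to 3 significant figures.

n(Al) = 9.75 / 26.98 = 0.3614 mol
Al³⁺ + 3e⁻ → Al, so n(e⁻) = 3 × 0.3614 = 1.084 mol
Q = 1.084 × 96500 / 0.768 = 1.362×10^5 C
I = Q / t = 1.362×10^5 / 2850 s = 47.8 A

47.8 A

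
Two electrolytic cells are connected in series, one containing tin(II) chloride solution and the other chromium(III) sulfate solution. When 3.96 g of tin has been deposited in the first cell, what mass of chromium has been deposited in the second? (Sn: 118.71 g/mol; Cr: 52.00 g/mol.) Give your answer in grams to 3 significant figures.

n(Sn) = 3.96 / 118.71 = 0.03336 mol
Sn²⁺ + 2e⁻ → Sn, so n(e⁻) = 2 × 0.03336 = 0.06672 mol
The cells are in series, so the same charge (and hence the same n(e⁻) = 0.06672 mol) passes through both.
Cr³⁺ + 3e⁻ → Cr, so n(Cr) = 0.06672 / 3 = 0.02224 mol
m(Cr) = 0.02224 × 52.00 = 1.16 g

1.16 g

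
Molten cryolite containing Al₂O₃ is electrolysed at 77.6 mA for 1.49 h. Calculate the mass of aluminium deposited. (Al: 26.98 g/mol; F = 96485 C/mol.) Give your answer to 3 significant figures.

0.0388 g

Q = 0.0776 A × 5364 s = 416.2 C
n(e⁻) = Q/F = 416.2/96485 = 0.004314 mol
Al³⁺ + 3e⁻ → Al, so n(Al) = 0.004314 / 3 = 0.001438 mol
m = 0.001438 × 26.98 = 0.0388 g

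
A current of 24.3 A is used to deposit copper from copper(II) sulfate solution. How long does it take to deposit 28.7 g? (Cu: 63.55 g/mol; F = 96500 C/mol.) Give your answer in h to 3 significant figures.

0.996 h

n(Cu) = 28.7 / 63.55 = 0.4516 mol
Cu²⁺ + 2e⁻ → Cu, so n(e⁻) = 2 × 0.4516 = 0.9032 mol
Q = 0.9032 × 96500 = 87160 C
t = Q / I = 87160 / 24.3 = 3587 s = 0.996 h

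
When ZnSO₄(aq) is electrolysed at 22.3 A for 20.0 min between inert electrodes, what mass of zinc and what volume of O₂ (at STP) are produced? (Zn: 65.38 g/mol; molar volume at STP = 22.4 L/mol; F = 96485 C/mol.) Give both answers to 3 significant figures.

Q = 22.3 × 1200 = 26760 C; n(e⁻) = 26760 / 96485 = 0.2773 mol
Cathode: Zn²⁺ + 2e⁻ → Zn → n(Zn) = 0.2773/2 = 0.1387 mol → 9.07 g
Anode: 2H₂O → O₂ + 4H⁺ + 4e⁻ → n(O₂) = 0.2773/4 = 0.06933 mol → 1.55 L

9.07 g Zn; 1.55 L O₂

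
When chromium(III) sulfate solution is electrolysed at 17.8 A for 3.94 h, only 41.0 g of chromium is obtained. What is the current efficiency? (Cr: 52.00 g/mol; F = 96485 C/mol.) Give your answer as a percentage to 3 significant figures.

Q = 17.8 × 14184 = 2.525×10^5 C
n(e⁻) = 2.525×10^5 / 96485 = 2.617 mol
Cr³⁺ + 3e⁻ → Cr, so theoretical n(Cr) = 0.8723 mol → 45.36 g
Efficiency = 41.0 / 45.36 = 0.9039 = 90.4%

90.4%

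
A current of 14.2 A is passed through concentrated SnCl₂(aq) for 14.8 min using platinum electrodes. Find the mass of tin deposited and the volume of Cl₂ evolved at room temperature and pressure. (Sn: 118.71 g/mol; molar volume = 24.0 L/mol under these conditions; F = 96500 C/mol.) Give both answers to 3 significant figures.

Q = 14.2 × 888 = 12610 C; n(e⁻) = 12610 / 96500 = 0.1307 mol
Cathode: Sn²⁺ + 2e⁻ → Sn → n(Sn) = 0.1307/2 = 0.06535 mol → 7.76 g
Anode: 2Cl⁻ → Cl₂ + 2e⁻ → n(Cl₂) = 0.1307/2 = 0.06535 mol → 1.57 L

7.76 g Sn; 1.57 L Cl₂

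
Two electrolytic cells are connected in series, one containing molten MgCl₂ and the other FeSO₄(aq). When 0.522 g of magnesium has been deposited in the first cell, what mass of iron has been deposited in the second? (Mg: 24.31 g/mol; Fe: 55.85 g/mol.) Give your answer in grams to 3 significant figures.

1.20 g

n(Mg) = 0.522 / 24.31 = 0.02147 mol
Mg²⁺ + 2e⁻ → Mg, so n(e⁻) = 2 × 0.02147 = 0.04294 mol
The cells are in series, so the same charge (and hence the same n(e⁻) = 0.04294 mol) passes through both.
Fe²⁺ + 2e⁻ → Fe, so n(Fe) = 0.04294 / 2 = 0.02147 mol
m(Fe) = 0.02147 × 55.85 = 1.20 g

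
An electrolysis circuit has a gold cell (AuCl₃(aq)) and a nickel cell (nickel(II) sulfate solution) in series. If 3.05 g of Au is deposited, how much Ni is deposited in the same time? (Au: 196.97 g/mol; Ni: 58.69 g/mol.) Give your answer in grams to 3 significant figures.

1.36 g

n(Au) = 3.05 / 196.97 = 0.01548 mol
Au³⁺ + 3e⁻ → Au, so n(e⁻) = 3 × 0.01548 = 0.04644 mol
Since the cells are in series, n(e⁻) in the Ni cell is also 0.04644 mol.
Ni²⁺ + 2e⁻ → Ni, so n(Ni) = 0.04644 / 2 = 0.02322 mol
m(Ni) = 0.02322 × 58.69 = 1.36 g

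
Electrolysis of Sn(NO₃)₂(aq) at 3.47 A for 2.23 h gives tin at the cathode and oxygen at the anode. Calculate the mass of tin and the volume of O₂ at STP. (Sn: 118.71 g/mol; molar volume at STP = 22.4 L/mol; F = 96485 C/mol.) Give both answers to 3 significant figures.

17.1 g Sn; 1.62 L O₂

Q = 3.47 × 8028 = 27860 C; n(e⁻) = 27860 / 96485 = 0.2887 mol
Cathode: Sn²⁺ + 2e⁻ → Sn → n(Sn) = 0.2887/2 = 0.1444 mol → 17.1 g
Anode: 2H₂O → O₂ + 4H⁺ + 4e⁻ → n(O₂) = 0.2887/4 = 0.07218 mol → 1.62 L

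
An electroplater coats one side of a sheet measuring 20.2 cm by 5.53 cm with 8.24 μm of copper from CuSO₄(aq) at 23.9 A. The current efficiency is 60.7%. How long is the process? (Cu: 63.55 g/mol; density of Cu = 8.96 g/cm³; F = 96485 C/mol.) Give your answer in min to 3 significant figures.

Plated area = 20.2 × 5.53 = 111.7 cm²
Volume = 111.7 × 8.24×10⁻⁴ cm = 0.09204 cm³
m(Cu) = 0.09204 × 8.96 = 0.8247 g
n(Cu) = 0.8247 / 63.55 = 0.01298 mol; n(e⁻) = 2 × 0.01298 = 0.02596 mol
Q = 0.02596 × 96485 / 0.607 = 4126 C
t = 4126 / 23.9 = 172.6 s = 2.88 min

2.88 min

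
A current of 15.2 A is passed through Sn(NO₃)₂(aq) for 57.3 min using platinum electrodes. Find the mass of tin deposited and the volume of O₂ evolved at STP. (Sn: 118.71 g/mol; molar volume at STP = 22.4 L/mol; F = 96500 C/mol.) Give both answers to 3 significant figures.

32.1 g Sn; 3.03 L O₂

Q = 15.2 × 3438 = 52260 C; n(e⁻) = 52260 / 96500 = 0.5416 mol
Cathode: Sn²⁺ + 2e⁻ → Sn → n(Sn) = 0.5416/2 = 0.2708 mol → 32.1 g
Anode: 2H₂O → O₂ + 4H⁺ + 4e⁻ → n(O₂) = 0.5416/4 = 0.1354 mol → 3.03 L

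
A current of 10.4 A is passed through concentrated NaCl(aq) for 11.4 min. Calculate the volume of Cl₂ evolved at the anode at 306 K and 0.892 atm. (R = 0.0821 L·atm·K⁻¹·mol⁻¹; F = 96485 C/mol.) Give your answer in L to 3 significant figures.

Charge passed = 10.4 × 684 = 7114 C
Moles of electrons = 7114 / 96485 = 0.07373 mol
2Cl⁻ → Cl₂ + 2e⁻, so n(Cl₂) = 0.07373 / 2 = 0.03687 mol
V = nRT/P = 0.03687 × 0.0821 × 306 / 0.892 = 1.038 L

1.04 L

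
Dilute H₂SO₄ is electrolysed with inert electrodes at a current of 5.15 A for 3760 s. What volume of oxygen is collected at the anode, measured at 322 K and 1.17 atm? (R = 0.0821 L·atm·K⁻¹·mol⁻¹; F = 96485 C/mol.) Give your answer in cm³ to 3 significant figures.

Q = 5.15 A × 3760 s = 19360 C
Moles of electrons = 19360 / 96485 = 0.2007 mol
2H₂O → O₂ + 4H⁺ + 4e⁻, so n(O₂) = 0.2007 / 4 = 0.05018 mol
V = nRT/P = 0.05018 × 0.0821 × 322 / 1.17 = 1.134 L
= 1130 cm³

1130 cm³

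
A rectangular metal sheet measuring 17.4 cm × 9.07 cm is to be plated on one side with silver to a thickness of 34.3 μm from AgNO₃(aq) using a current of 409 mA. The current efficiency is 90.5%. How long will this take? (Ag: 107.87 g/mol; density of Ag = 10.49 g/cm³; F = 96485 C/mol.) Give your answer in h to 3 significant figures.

Plated area = 17.4 × 9.07 = 157.8 cm²
Volume = 157.8 × 34.3×10⁻⁴ cm = 0.5413 cm³
m(Ag) = 0.5413 × 10.49 = 5.678 g
n(Ag) = 5.678 / 107.87 = 0.05264 mol; n(e⁻) = 0.05264 mol
Q = 0.05264 × 96485 / 0.905 = 5612 C
t = 5612 / 0.409 = 13720 s = 3.81 h

3.81 h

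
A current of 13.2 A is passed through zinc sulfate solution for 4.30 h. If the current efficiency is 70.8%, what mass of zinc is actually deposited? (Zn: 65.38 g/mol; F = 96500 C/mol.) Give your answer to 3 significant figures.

49.0 g

Q = 13.2 × 15480 = 2.043×10^5 C
n(e⁻) = 2.043×10^5 / 96500 = 2.117 mol
Zn²⁺ + 2e⁻ → Zn, so theoretical m(Zn) = 1.059 × 65.38 = 69.24 g
Actual mass = 70.8% × 69.24 = 49.0 g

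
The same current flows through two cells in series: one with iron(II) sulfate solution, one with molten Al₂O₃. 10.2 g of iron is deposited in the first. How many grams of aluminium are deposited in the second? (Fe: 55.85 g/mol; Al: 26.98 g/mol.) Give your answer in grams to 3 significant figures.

3.28 g

n(Fe) = 10.2 / 55.85 = 0.1826 mol
Fe²⁺ + 2e⁻ → Fe, so n(e⁻) = 2 × 0.1826 = 0.3652 mol
In series, the same 0.3652 mol of electrons flows through the second cell.
Al³⁺ + 3e⁻ → Al, so n(Al) = 0.3652 / 3 = 0.1217 mol
m(Al) = 0.1217 × 26.98 = 3.28 g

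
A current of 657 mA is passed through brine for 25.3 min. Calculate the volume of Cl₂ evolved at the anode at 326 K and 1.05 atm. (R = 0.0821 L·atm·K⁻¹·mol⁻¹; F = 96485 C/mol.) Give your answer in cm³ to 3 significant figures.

Q = It = 0.657 × 1518 = 997.3 C
n(e⁻) = 997.3 / 96485 = 0.01034 mol
2Cl⁻ → Cl₂ + 2e⁻, so n(Cl₂) = 0.01034 / 2 = 0.005170 mol
V = nRT/P = 0.005170 × 0.0821 × 326 / 1.05 = 0.1318 L
= 132 cm³

132 cm³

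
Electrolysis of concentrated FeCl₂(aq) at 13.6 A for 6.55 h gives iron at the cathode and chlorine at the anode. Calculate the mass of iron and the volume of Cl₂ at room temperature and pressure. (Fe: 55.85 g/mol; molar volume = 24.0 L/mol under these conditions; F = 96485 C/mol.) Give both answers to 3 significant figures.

92.8 g Fe; 39.9 L Cl₂

Q = 13.6 × 23580 = 3.207×10^5 C; n(e⁻) = 3.207×10^5 / 96485 = 3.324 mol
Cathode: Fe²⁺ + 2e⁻ → Fe → n(Fe) = 3.324/2 = 1.662 mol → 92.8 g
Anode: 2Cl⁻ → Cl₂ + 2e⁻ → n(Cl₂) = 3.324/2 = 1.662 mol → 39.9 L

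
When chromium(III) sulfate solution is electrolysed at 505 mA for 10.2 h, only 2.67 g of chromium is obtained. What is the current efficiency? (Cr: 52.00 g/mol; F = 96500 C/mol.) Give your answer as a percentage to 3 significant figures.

Q = 0.505 × 36720 = 18540 C
n(e⁻) = 18540 / 96500 = 0.1921 mol
Cr³⁺ + 3e⁻ → Cr, so theoretical n(Cr) = 0.06403 mol → 3.330 g
Efficiency = 2.67 / 3.330 = 0.8018 = 80.2%

80.2%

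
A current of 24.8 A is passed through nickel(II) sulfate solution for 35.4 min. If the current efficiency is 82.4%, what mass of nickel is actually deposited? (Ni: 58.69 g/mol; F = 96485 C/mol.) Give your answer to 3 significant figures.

Q = 24.8 × 2124 = 52680 C
n(e⁻) = 52680 / 96485 = 0.5460 mol
Ni²⁺ + 2e⁻ → Ni, so theoretical m(Ni) = 0.2730 × 58.69 = 16.02 g
Actual mass = 82.4% × 16.02 = 13.2 g

13.2 g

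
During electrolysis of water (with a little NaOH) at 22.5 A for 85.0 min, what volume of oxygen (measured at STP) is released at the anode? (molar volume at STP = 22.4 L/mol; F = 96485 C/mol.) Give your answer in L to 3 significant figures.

Q = 22.5 A × 5100 s = 1.148×10^5 C
n(e⁻) = 1.148×10^5 / 96485 = 1.190 mol
2H₂O → O₂ + 4H⁺ + 4e⁻, so n(O₂) = 1.190 / 4 = 0.2975 mol
V = 0.2975 × 22.4 = 6.664 L

6.66 L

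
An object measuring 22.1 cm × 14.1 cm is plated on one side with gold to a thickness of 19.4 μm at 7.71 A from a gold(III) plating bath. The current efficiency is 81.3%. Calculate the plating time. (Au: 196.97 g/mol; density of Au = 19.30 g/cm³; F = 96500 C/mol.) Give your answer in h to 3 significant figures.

0.760 h

Plated area = 22.1 × 14.1 = 311.6 cm²
Volume = 311.6 × 19.4×10⁻⁴ cm = 0.6045 cm³
m(Au) = 0.6045 × 19.30 = 11.67 g
n(Au) = 11.67 / 196.97 = 0.05925 mol; n(e⁻) = 3 × 0.05925 = 0.1778 mol
Q = 0.1778 × 96500 / 0.813 = 21100 C
t = 21100 / 7.71 = 2737 s = 0.760 h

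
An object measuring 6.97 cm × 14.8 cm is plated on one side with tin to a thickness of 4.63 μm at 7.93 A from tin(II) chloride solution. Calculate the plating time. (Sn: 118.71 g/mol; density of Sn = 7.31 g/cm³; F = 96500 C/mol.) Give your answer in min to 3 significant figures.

Plated area = 6.97 × 14.8 = 103.2 cm²
Volume = 103.2 × 4.63×10⁻⁴ cm = 0.04778 cm³
m(Sn) = 0.04778 × 7.31 = 0.3493 g
n(Sn) = 0.3493 / 118.71 = 0.002942 mol; n(e⁻) = 2 × 0.002942 = 0.005884 mol
Q = 0.005884 × 96500 = 567.8 C
t = 567.8 / 7.93 = 71.60 s = 1.19 min

1.19 min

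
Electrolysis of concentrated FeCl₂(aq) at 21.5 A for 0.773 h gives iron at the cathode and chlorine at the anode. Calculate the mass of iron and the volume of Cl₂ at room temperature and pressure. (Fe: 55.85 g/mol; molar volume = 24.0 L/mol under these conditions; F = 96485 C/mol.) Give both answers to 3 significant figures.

Q = 21.5 × 2782.8 = 59830 C; n(e⁻) = 59830 / 96485 = 0.6201 mol
Cathode: Fe²⁺ + 2e⁻ → Fe → n(Fe) = 0.6201/2 = 0.3101 mol → 17.3 g
Anode: 2Cl⁻ → Cl₂ + 2e⁻ → n(Cl₂) = 0.6201/2 = 0.3101 mol → 7.44 L

17.3 g Fe; 7.44 L Cl₂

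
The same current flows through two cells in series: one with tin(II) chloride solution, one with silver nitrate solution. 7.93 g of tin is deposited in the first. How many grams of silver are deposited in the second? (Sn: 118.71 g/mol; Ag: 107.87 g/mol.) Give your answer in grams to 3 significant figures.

n(Sn) = 7.93 / 118.71 = 0.06680 mol
Sn²⁺ + 2e⁻ → Sn, so n(e⁻) = 2 × 0.06680 = 0.1336 mol
Since the cells are in series, n(e⁻) in the Ag cell is also 0.1336 mol.
Ag⁺ + e⁻ → Ag, so n(Ag) = 0.1336 mol
m(Ag) = 0.1336 × 107.87 = 14.4 g

14.4 g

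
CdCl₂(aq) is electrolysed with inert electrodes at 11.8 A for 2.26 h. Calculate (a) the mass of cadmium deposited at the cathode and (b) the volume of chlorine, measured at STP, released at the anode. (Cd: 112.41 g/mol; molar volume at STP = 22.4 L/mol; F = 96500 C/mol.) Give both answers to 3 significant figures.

55.9 g Cd; 11.1 L Cl₂

Q = 11.8 × 8136 = 96000 C; n(e⁻) = 96000 / 96500 = 0.9948 mol
Cathode: Cd²⁺ + 2e⁻ → Cd → n(Cd) = 0.9948/2 = 0.4974 mol → 55.9 g
Anode: 2Cl⁻ → Cl₂ + 2e⁻ → n(Cl₂) = 0.9948/2 = 0.4974 mol → 11.1 L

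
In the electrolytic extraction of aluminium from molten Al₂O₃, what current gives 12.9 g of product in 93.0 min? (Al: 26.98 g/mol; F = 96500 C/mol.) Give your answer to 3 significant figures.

n(Al) = 12.9 / 26.98 = 0.4781 mol
Al³⁺ + 3e⁻ → Al, so n(e⁻) = 3 × 0.4781 = 1.434 mol
Q = 1.434 × 96500 = 1.384×10^5 C
I = Q / t = 1.384×10^5 / 5580 s = 24.8 A

24.8 A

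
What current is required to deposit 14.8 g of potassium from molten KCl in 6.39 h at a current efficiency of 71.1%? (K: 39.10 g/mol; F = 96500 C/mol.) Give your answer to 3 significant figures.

n(K) = 14.8 / 39.10 = 0.3785 mol
K⁺ + e⁻ → K, so n(e⁻) = 0.3785 mol
Q = 0.3785 × 96500 / 0.711 = 51370 C
I = Q / t = 51370 / 23004 s = 2.23 A

2.23 A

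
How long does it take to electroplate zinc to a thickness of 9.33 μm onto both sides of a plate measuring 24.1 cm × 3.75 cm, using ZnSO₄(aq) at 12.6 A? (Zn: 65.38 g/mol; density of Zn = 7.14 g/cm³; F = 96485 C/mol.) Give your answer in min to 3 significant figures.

4.70 min

Plated area = 2 × 24.1 × 3.75 = 180.8 cm²
Volume = 180.8 × 9.33×10⁻⁴ cm = 0.1687 cm³
m(Zn) = 0.1687 × 7.14 = 1.205 g
n(Zn) = 1.205 / 65.38 = 0.01843 mol; n(e⁻) = 2 × 0.01843 = 0.03686 mol
Q = 0.03686 × 96485 = 3556 C
t = 3556 / 12.6 = 282.2 s = 4.70 min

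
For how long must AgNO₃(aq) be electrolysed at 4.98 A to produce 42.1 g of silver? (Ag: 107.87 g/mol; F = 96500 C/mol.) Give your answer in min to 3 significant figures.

126 min

n(Ag) = 42.1 / 107.87 = 0.3903 mol
Ag⁺ + e⁻ → Ag, so n(e⁻) = 0.3903 mol
Q = 0.3903 × 96500 = 37660 C
t = Q / I = 37660 / 4.98 = 7562 s = 126 min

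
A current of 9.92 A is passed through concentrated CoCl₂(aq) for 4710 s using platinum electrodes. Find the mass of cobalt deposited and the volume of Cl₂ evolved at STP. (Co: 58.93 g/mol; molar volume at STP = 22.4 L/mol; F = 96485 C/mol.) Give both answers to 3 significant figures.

Q = 9.92 × 4710 = 46720 C; n(e⁻) = 46720 / 96485 = 0.4842 mol
Cathode: Co²⁺ + 2e⁻ → Co → n(Co) = 0.4842/2 = 0.2421 mol → 14.3 g
Anode: 2Cl⁻ → Cl₂ + 2e⁻ → n(Cl₂) = 0.4842/2 = 0.2421 mol → 5.42 L

14.3 g Co; 5.42 L Cl₂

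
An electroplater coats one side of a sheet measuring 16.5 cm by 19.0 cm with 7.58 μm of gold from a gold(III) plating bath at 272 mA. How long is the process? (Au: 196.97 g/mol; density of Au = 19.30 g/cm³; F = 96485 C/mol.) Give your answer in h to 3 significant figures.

Plated area = 16.5 × 19.0 = 313.5 cm²
Volume = 313.5 × 7.58×10⁻⁴ cm = 0.2376 cm³
m(Au) = 0.2376 × 19.30 = 4.586 g
n(Au) = 4.586 / 196.97 = 0.02328 mol; n(e⁻) = 3 × 0.02328 = 0.06984 mol
Q = 0.06984 × 96485 = 6739 C
t = 6739 / 0.272 = 24780 s = 6.88 h

6.88 h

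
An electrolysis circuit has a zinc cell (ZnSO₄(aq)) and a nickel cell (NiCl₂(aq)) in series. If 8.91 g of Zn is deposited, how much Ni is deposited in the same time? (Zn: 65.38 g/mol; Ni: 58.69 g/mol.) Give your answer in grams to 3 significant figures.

8.00 g

n(Zn) = 8.91 / 65.38 = 0.1363 mol
Zn²⁺ + 2e⁻ → Zn, so n(e⁻) = 2 × 0.1363 = 0.2726 mol
In series, the same 0.2726 mol of electrons flows through the second cell.
Ni²⁺ + 2e⁻ → Ni, so n(Ni) = 0.2726 / 2 = 0.1363 mol
m(Ni) = 0.1363 × 58.69 = 8.00 g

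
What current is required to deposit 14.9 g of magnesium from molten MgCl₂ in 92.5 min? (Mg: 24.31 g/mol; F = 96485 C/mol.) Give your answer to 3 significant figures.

21.3 A

n(Mg) = 14.9 / 24.31 = 0.6129 mol
Mg²⁺ + 2e⁻ → Mg, so n(e⁻) = 2 × 0.6129 = 1.226 mol
Q = 1.226 × 96485 = 1.183×10^5 C
I = Q / t = 1.183×10^5 / 5550 s = 21.3 A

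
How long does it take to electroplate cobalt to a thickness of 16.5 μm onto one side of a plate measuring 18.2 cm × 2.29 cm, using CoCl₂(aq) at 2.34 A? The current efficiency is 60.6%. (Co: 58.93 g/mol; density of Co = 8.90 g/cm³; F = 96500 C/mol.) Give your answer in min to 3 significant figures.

Plated area = 18.2 × 2.29 = 41.68 cm²
Volume = 41.68 × 16.5×10⁻⁴ cm = 0.06877 cm³
m(Co) = 0.06877 × 8.90 = 0.6121 g
n(Co) = 0.6121 / 58.93 = 0.01039 mol; n(e⁻) = 2 × 0.01039 = 0.02078 mol
Q = 0.02078 × 96500 / 0.606 = 3309 C
t = 3309 / 2.34 = 1414 s = 23.6 min

23.6 min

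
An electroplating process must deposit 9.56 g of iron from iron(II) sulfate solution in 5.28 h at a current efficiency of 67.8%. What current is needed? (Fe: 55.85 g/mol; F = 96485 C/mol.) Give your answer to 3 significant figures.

n(Fe) = 9.56 / 55.85 = 0.1712 mol
Fe²⁺ + 2e⁻ → Fe, so n(e⁻) = 2 × 0.1712 = 0.3424 mol
Q = 0.3424 × 96485 / 0.678 = 48730 C
I = Q / t = 48730 / 19008 s = 2.56 A

2.56 A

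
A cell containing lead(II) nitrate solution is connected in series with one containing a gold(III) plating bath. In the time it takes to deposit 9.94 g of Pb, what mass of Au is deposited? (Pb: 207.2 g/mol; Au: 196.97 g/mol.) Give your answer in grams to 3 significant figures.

6.30 g

n(Pb) = 9.94 / 207.2 = 0.04797 mol
Pb²⁺ + 2e⁻ → Pb, so n(e⁻) = 2 × 0.04797 = 0.09594 mol
Same current for the same time ⇒ same n(e⁻) = 0.09594 mol in both cells.
Au³⁺ + 3e⁻ → Au, so n(Au) = 0.09594 / 3 = 0.03198 mol
m(Au) = 0.03198 × 196.97 = 6.30 g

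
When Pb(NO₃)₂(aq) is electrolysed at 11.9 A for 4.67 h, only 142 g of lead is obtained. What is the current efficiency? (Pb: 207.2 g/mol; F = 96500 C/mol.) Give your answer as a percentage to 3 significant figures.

66.1%

Q = 11.9 × 16812 = 2.001×10^5 C
n(e⁻) = 2.001×10^5 / 96500 = 2.074 mol
Pb²⁺ + 2e⁻ → Pb, so theoretical n(Pb) = 1.037 mol → 214.9 g
Efficiency = 142 / 214.9 = 0.6608 = 66.1%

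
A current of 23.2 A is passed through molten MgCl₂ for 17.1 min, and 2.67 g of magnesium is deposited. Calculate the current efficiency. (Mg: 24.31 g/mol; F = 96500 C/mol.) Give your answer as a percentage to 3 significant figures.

89.1%

Q = 23.2 × 1026 = 23800 C
n(e⁻) = 23800 / 96500 = 0.2466 mol
Mg²⁺ + 2e⁻ → Mg, so theoretical n(Mg) = 0.1233 mol → 2.997 g
Efficiency = 2.67 / 2.997 = 0.8909 = 89.1%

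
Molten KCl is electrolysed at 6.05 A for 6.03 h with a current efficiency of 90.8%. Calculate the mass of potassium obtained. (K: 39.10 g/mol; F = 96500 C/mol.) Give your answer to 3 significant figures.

48.3 g

Q = 6.05 × 21708 = 1.313×10^5 C
n(e⁻) = 1.313×10^5 / 96500 = 1.361 mol
K⁺ + e⁻ → K, so theoretical m(K) = 1.361 × 39.10 = 53.22 g
Actual mass = 90.8% × 53.22 = 48.3 g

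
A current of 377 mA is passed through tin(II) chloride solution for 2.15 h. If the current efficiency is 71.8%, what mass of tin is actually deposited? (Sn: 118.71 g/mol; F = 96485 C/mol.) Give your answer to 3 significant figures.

Q = 0.377 × 7740 = 2918 C
n(e⁻) = 2918 / 96485 = 0.03024 mol
Sn²⁺ + 2e⁻ → Sn, so theoretical m(Sn) = 0.01512 × 118.71 = 1.795 g
Actual mass = 71.8% × 1.795 = 1.29 g

1.29 g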